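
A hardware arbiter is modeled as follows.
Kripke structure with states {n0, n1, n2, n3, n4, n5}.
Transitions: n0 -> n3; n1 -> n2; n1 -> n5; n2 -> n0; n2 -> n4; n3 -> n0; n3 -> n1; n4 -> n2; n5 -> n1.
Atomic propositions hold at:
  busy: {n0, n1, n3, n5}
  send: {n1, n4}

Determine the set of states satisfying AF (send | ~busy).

Sat(~busy) = {n2, n4}
Sat(send | ~busy) = {n1, n2, n4}
AF (send | ~busy): least fixpoint, start Z0 = {n1, n2, n4}, add states with every successor in Z. Z1 = {n1, n2, n4, n5}; fixed.
Sat(AF (send | ~busy)) = {n1, n2, n4, n5}

{n1, n2, n4, n5}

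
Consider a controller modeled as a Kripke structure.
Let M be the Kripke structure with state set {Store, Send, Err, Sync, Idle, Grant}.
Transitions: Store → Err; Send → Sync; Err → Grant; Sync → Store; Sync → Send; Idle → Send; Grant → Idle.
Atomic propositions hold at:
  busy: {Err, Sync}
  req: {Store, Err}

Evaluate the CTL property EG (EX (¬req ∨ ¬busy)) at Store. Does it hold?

No

Sat(¬req) = {Send, Sync, Idle, Grant}
Sat(¬busy) = {Store, Send, Idle, Grant}
Sat(¬req ∨ ¬busy) = {Store, Send, Sync, Idle, Grant}
Sat(EX (¬req ∨ ¬busy)) = {s : some successor in {Store, Send, Sync, Idle, Grant}} = {Send, Err, Sync, Idle, Grant}
EG (EX (¬req ∨ ¬busy)): greatest fixpoint, start Z0 = {Send, Err, Sync, Idle, Grant}, keep only states in Sat with some successor in Z. Already a fixed point.
Sat(EG (EX (¬req ∨ ¬busy))) = {Send, Err, Sync, Idle, Grant}
Store ∉ Sat(EG (EX (¬req ∨ ¬busy))) = {Send, Err, Sync, Idle, Grant}, so the formula does not hold at Store.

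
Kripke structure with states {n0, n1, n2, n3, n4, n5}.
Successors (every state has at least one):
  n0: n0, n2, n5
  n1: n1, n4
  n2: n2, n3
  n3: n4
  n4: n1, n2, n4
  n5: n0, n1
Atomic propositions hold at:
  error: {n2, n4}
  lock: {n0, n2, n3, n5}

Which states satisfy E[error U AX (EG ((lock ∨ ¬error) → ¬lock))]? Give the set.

Sat(¬error) = {n0, n1, n3, n5}
Sat(lock ∨ ¬error) = {n0, n1, n2, n3, n5}
Sat(¬lock) = {n1, n4}
Sat((lock ∨ ¬error) → ¬lock) = {n1, n4}
EG ((lock ∨ ¬error) → ¬lock): greatest fixpoint, start Z0 = {n1, n4}, keep only states in Sat with some successor in Z. Already a fixed point.
Sat(EG ((lock ∨ ¬error) → ¬lock)) = {n1, n4}
Sat(AX (EG ((lock ∨ ¬error) → ¬lock))) = {s : every successor in {n1, n4}} = {n1, n3}
E[error U AX (EG ((lock ∨ ¬error) → ¬lock))]: least fixpoint, start Z0 = Sat(AX (EG ((lock ∨ ¬error) → ¬lock))) = {n1, n3}, add states in Sat(error) with some successor in Z. Z1 = {n1, n2, n3, n4}; fixed.
Sat(E[error U AX (EG ((lock ∨ ¬error) → ¬lock))]) = {n1, n2, n3, n4}

{n1, n2, n3, n4}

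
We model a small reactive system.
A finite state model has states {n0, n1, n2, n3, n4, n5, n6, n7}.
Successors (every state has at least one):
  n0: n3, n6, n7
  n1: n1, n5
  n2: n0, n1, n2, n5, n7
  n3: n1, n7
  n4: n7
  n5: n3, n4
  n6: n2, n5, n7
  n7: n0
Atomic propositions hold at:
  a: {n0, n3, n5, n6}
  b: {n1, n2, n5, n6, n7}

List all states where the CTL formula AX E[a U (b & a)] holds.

Sat(b & a) = {n5, n6}
E[a U (b & a)]: least fixpoint, start Z0 = Sat((b & a)) = {n5, n6}, add states in Sat(a) with some successor in Z. Z1 = {n0, n5, n6}; fixed.
Sat(E[a U (b & a)]) = {n0, n5, n6}
Sat(AX E[a U (b & a)]) = {s : every successor in {n0, n5, n6}} = {n7}

{n7}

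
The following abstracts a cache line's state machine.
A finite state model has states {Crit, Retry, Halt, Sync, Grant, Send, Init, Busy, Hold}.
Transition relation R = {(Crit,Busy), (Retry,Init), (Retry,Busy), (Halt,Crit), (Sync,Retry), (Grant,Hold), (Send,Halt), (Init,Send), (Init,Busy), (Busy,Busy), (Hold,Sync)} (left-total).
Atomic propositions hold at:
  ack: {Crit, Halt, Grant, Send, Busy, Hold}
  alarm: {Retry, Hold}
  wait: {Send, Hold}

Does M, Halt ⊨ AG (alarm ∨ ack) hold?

Sat(alarm ∨ ack) = {Crit, Retry, Halt, Grant, Send, Busy, Hold}
AG (alarm ∨ ack): greatest fixpoint, start Z0 = {Crit, Retry, Halt, Grant, Send, Busy, Hold}, keep only states in Sat with every successor in Z. Z1 = {Crit, Halt, Grant, Send, Busy}; Z2 = {Crit, Halt, Send, Busy}; fixed.
Sat(AG (alarm ∨ ack)) = {Crit, Halt, Send, Busy}
Halt ∈ Sat(AG (alarm ∨ ack)) = {Crit, Halt, Send, Busy}, so the formula holds at Halt.

Yes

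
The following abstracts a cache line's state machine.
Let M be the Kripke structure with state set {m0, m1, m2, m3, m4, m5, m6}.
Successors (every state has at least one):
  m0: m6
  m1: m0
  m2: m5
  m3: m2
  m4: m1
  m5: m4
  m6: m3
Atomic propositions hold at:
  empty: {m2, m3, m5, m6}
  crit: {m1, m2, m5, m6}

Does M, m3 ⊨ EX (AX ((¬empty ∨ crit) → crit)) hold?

Yes

Sat(¬empty) = {m0, m1, m4}
Sat(¬empty ∨ crit) = {m0, m1, m2, m4, m5, m6}
Sat((¬empty ∨ crit) → crit) = {m1, m2, m3, m5, m6}
Sat(AX ((¬empty ∨ crit) → crit)) = {s : every successor in {m1, m2, m3, m5, m6}} = {m0, m2, m3, m4, m6}
Sat(EX (AX ((¬empty ∨ crit) → crit))) = {s : some successor in {m0, m2, m3, m4, m6}} = {m0, m1, m3, m5, m6}
m3 ∈ Sat(EX (AX ((¬empty ∨ crit) → crit))) = {m0, m1, m3, m5, m6}, so the formula holds at m3.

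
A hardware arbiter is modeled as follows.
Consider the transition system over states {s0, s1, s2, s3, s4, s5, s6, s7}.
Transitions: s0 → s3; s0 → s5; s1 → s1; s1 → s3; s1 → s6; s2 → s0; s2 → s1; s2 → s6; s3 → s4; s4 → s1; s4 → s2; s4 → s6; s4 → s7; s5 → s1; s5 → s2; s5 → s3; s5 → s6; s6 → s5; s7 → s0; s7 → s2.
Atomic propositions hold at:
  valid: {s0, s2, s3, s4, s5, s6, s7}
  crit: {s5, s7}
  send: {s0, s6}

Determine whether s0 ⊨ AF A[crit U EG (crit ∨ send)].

Yes

Sat(crit ∨ send) = {s0, s5, s6, s7}
EG (crit ∨ send): greatest fixpoint, start Z0 = {s0, s5, s6, s7}, keep only states in Sat with some successor in Z. Already a fixed point.
Sat(EG (crit ∨ send)) = {s0, s5, s6, s7}
A[crit U EG (crit ∨ send)]: least fixpoint, start Z0 = Sat(EG (crit ∨ send)) = {s0, s5, s6, s7}, add states in Sat(crit) with every successor in Z. Already a fixed point.
Sat(A[crit U EG (crit ∨ send)]) = {s0, s5, s6, s7}
AF A[crit U EG (crit ∨ send)]: least fixpoint, start Z0 = {s0, s5, s6, s7}, add states with every successor in Z. Already a fixed point.
Sat(AF A[crit U EG (crit ∨ send)]) = {s0, s5, s6, s7}
s0 ∈ Sat(AF A[crit U EG (crit ∨ send)]) = {s0, s5, s6, s7}, so the formula holds at s0.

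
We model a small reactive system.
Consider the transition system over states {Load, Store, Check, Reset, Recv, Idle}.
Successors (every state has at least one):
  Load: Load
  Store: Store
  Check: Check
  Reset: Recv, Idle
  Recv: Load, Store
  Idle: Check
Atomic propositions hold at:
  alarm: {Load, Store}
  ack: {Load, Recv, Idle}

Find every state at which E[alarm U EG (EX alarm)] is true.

{Load, Store, Recv}

Sat(EX alarm) = {s : some successor in {Load, Store}} = {Load, Store, Recv}
EG (EX alarm): greatest fixpoint, start Z0 = {Load, Store, Recv}, keep only states in Sat with some successor in Z. Already a fixed point.
Sat(EG (EX alarm)) = {Load, Store, Recv}
E[alarm U EG (EX alarm)]: least fixpoint, start Z0 = Sat(EG (EX alarm)) = {Load, Store, Recv}, add states in Sat(alarm) with some successor in Z. Already a fixed point.
Sat(E[alarm U EG (EX alarm)]) = {Load, Store, Recv}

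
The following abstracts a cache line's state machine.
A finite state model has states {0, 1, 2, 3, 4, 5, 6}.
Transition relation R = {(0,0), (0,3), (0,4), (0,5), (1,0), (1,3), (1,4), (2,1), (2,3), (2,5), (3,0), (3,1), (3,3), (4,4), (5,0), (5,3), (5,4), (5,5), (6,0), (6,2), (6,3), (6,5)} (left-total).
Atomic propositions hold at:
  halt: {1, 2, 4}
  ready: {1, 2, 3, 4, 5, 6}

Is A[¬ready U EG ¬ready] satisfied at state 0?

Yes

Sat(¬ready) = {0}
EG ¬ready: greatest fixpoint, start Z0 = {0}, keep only states in Sat with some successor in Z. Already a fixed point.
Sat(EG ¬ready) = {0}
A[¬ready U EG ¬ready]: least fixpoint, start Z0 = Sat(EG ¬ready) = {0}, add states in Sat(¬ready) with every successor in Z. Already a fixed point.
Sat(A[¬ready U EG ¬ready]) = {0}
0 ∈ Sat(A[¬ready U EG ¬ready]) = {0}, so the formula holds at 0.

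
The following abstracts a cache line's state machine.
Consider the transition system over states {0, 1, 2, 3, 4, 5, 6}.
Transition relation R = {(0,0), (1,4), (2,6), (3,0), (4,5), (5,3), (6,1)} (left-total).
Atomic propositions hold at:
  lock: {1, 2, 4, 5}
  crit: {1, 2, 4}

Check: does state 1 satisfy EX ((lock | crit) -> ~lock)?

Sat(lock | crit) = {1, 2, 4, 5}
Sat(~lock) = {0, 3, 6}
Sat((lock | crit) -> ~lock) = {0, 3, 6}
Sat(EX ((lock | crit) -> ~lock)) = {s : some successor in {0, 3, 6}} = {0, 2, 3, 5}
1 ∉ Sat(EX ((lock | crit) -> ~lock)) = {0, 2, 3, 5}, so the formula does not hold at 1.

No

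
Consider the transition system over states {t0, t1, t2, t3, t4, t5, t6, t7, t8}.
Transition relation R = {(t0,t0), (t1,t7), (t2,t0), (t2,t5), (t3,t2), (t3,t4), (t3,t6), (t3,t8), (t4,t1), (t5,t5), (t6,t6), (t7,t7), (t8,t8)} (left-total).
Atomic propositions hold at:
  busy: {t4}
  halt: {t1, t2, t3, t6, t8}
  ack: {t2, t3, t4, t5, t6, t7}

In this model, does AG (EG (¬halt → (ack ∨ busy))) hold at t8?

Yes

Sat(¬halt) = {t0, t4, t5, t7}
Sat(ack ∨ busy) = {t2, t3, t4, t5, t6, t7}
Sat(¬halt → (ack ∨ busy)) = {t1, t2, t3, t4, t5, t6, t7, t8}
EG (¬halt → (ack ∨ busy)): greatest fixpoint, start Z0 = {t1, t2, t3, t4, t5, t6, t7, t8}, keep only states in Sat with some successor in Z. Already a fixed point.
Sat(EG (¬halt → (ack ∨ busy))) = {t1, t2, t3, t4, t5, t6, t7, t8}
AG (EG (¬halt → (ack ∨ busy))): greatest fixpoint, start Z0 = {t1, t2, t3, t4, t5, t6, t7, t8}, keep only states in Sat with every successor in Z. Z1 = {t1, t3, t4, t5, t6, t7, t8}; Z2 = {t1, t4, t5, t6, t7, t8}; fixed.
Sat(AG (EG (¬halt → (ack ∨ busy)))) = {t1, t4, t5, t6, t7, t8}
t8 ∈ Sat(AG (EG (¬halt → (ack ∨ busy)))) = {t1, t4, t5, t6, t7, t8}, so the formula holds at t8.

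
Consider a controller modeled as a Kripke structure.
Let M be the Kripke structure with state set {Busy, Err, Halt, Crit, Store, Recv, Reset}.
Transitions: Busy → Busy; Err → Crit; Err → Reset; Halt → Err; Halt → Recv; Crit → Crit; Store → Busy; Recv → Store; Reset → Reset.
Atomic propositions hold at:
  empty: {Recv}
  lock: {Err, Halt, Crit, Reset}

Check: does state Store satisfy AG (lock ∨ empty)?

No

Sat(lock ∨ empty) = {Err, Halt, Crit, Recv, Reset}
AG (lock ∨ empty): greatest fixpoint, start Z0 = {Err, Halt, Crit, Recv, Reset}, keep only states in Sat with every successor in Z. Z1 = {Err, Halt, Crit, Reset}; Z2 = {Err, Crit, Reset}; fixed.
Sat(AG (lock ∨ empty)) = {Err, Crit, Reset}
Store ∉ Sat(AG (lock ∨ empty)) = {Err, Crit, Reset}, so the formula does not hold at Store.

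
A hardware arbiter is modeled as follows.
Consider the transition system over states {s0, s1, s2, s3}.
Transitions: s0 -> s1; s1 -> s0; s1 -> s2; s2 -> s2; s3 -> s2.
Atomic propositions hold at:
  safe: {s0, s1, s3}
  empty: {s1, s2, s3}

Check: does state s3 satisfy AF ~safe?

Yes

Sat(~safe) = {s2}
AF ~safe: least fixpoint, start Z0 = {s2}, add states with every successor in Z. Z1 = {s2, s3}; fixed.
Sat(AF ~safe) = {s2, s3}
s3 ∈ Sat(AF ~safe) = {s2, s3}, so the formula holds at s3.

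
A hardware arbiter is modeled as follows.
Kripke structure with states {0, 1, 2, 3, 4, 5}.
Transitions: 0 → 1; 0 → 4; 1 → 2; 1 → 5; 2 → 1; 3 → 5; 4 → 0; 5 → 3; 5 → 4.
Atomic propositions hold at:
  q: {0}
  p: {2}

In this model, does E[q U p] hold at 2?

Yes

E[q U p]: least fixpoint, start Z0 = Sat(p) = {2}, add states in Sat(q) with some successor in Z. Already a fixed point.
Sat(E[q U p]) = {2}
2 ∈ Sat(E[q U p]) = {2}, so the formula holds at 2.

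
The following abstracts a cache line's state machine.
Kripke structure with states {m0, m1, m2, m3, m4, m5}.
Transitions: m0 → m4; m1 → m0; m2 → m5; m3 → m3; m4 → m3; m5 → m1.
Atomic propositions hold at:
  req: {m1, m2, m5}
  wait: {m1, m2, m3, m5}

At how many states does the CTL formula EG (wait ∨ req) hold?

1

Sat(wait ∨ req) = {m1, m2, m3, m5}
EG (wait ∨ req): greatest fixpoint, start Z0 = {m1, m2, m3, m5}, keep only states in Sat with some successor in Z. Z1 = {m2, m3, m5}; Z2 = {m2, m3}; Z3 = {m3}; fixed.
Sat(EG (wait ∨ req)) = {m3}
|Sat(EG (wait ∨ req))| = |{m3}| = 1.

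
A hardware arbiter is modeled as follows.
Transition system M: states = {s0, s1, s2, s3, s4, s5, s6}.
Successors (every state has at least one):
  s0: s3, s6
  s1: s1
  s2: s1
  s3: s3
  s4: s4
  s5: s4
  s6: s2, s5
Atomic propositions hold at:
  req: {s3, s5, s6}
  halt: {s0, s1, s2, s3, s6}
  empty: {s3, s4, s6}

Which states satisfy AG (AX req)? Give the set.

Sat(AX req) = {s : every successor in {s3, s5, s6}} = {s0, s3}
AG (AX req): greatest fixpoint, start Z0 = {s0, s3}, keep only states in Sat with every successor in Z. Z1 = {s3}; fixed.
Sat(AG (AX req)) = {s3}

{s3}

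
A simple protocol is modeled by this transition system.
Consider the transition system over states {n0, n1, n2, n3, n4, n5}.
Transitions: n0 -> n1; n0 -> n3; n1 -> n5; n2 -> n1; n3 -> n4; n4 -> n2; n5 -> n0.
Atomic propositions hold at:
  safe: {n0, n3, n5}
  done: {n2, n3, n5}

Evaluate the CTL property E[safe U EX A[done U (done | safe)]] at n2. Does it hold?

No

Sat(done | safe) = {n0, n2, n3, n5}
A[done U (done | safe)]: least fixpoint, start Z0 = Sat((done | safe)) = {n0, n2, n3, n5}, add states in Sat(done) with every successor in Z. Already a fixed point.
Sat(A[done U (done | safe)]) = {n0, n2, n3, n5}
Sat(EX A[done U (done | safe)]) = {s : some successor in {n0, n2, n3, n5}} = {n0, n1, n4, n5}
E[safe U EX A[done U (done | safe)]]: least fixpoint, start Z0 = Sat(EX A[done U (done | safe)]) = {n0, n1, n4, n5}, add states in Sat(safe) with some successor in Z. Z1 = {n0, n1, n3, n4, n5}; fixed.
Sat(E[safe U EX A[done U (done | safe)]]) = {n0, n1, n3, n4, n5}
n2 ∉ Sat(E[safe U EX A[done U (done | safe)]]) = {n0, n1, n3, n4, n5}, so the formula does not hold at n2.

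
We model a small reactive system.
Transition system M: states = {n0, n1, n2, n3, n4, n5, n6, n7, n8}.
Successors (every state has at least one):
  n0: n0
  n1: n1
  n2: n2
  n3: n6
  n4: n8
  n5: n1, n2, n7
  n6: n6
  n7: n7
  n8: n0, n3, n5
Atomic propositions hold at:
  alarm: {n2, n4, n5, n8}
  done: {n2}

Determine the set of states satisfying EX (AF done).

AF done: least fixpoint, start Z0 = {n2}, add states with every successor in Z. Already a fixed point.
Sat(AF done) = {n2}
Sat(EX (AF done)) = {s : some successor in {n2}} = {n2, n5}

{n2, n5}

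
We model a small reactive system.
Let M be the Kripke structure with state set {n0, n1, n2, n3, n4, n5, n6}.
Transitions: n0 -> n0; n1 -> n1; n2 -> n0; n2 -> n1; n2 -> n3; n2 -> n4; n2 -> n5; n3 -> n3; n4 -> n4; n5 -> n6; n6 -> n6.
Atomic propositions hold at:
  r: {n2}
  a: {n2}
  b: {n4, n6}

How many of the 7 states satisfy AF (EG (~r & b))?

3

Sat(~r) = {n0, n1, n3, n4, n5, n6}
Sat(~r & b) = {n4, n6}
EG (~r & b): greatest fixpoint, start Z0 = {n4, n6}, keep only states in Sat with some successor in Z. Already a fixed point.
Sat(EG (~r & b)) = {n4, n6}
AF (EG (~r & b)): least fixpoint, start Z0 = {n4, n6}, add states with every successor in Z. Z1 = {n4, n5, n6}; fixed.
Sat(AF (EG (~r & b))) = {n4, n5, n6}
|Sat(AF (EG (~r & b)))| = |{n4, n5, n6}| = 3.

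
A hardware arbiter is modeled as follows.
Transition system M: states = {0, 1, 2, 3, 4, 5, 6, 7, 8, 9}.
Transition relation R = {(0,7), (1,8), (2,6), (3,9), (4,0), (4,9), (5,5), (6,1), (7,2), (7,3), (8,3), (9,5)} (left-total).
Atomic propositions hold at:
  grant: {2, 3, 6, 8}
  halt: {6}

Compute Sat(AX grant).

Sat(AX grant) = {s : every successor in {2, 3, 6, 8}} = {1, 2, 7, 8}

{1, 2, 7, 8}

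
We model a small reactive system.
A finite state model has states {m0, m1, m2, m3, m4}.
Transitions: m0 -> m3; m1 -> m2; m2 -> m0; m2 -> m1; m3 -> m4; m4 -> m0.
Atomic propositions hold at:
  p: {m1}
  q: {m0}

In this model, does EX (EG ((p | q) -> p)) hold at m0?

Sat(p | q) = {m0, m1}
Sat((p | q) -> p) = {m1, m2, m3, m4}
EG ((p | q) -> p): greatest fixpoint, start Z0 = {m1, m2, m3, m4}, keep only states in Sat with some successor in Z. Z1 = {m1, m2, m3}; Z2 = {m1, m2}; fixed.
Sat(EG ((p | q) -> p)) = {m1, m2}
Sat(EX (EG ((p | q) -> p))) = {s : some successor in {m1, m2}} = {m1, m2}
m0 ∉ Sat(EX (EG ((p | q) -> p))) = {m1, m2}, so the formula does not hold at m0.

No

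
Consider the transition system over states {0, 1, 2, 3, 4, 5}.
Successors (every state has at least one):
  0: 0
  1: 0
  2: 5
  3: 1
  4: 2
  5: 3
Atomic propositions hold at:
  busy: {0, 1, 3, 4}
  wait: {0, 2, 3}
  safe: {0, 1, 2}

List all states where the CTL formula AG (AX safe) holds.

{0, 1, 3}

Sat(AX safe) = {s : every successor in {0, 1, 2}} = {0, 1, 3, 4}
AG (AX safe): greatest fixpoint, start Z0 = {0, 1, 3, 4}, keep only states in Sat with every successor in Z. Z1 = {0, 1, 3}; fixed.
Sat(AG (AX safe)) = {0, 1, 3}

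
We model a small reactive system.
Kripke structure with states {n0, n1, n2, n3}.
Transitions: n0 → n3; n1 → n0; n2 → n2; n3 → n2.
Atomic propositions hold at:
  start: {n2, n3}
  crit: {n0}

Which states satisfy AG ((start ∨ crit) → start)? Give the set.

Sat(start ∨ crit) = {n0, n2, n3}
Sat((start ∨ crit) → start) = {n1, n2, n3}
AG ((start ∨ crit) → start): greatest fixpoint, start Z0 = {n1, n2, n3}, keep only states in Sat with every successor in Z. Z1 = {n2, n3}; fixed.
Sat(AG ((start ∨ crit) → start)) = {n2, n3}

{n2, n3}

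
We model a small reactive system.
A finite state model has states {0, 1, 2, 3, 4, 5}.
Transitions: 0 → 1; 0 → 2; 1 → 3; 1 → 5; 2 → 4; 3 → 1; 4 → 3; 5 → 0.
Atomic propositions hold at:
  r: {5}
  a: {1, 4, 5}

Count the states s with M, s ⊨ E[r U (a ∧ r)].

1

Sat(a ∧ r) = {5}
E[r U (a ∧ r)]: least fixpoint, start Z0 = Sat((a ∧ r)) = {5}, add states in Sat(r) with some successor in Z. Already a fixed point.
Sat(E[r U (a ∧ r)]) = {5}
|Sat(E[r U (a ∧ r)])| = |{5}| = 1.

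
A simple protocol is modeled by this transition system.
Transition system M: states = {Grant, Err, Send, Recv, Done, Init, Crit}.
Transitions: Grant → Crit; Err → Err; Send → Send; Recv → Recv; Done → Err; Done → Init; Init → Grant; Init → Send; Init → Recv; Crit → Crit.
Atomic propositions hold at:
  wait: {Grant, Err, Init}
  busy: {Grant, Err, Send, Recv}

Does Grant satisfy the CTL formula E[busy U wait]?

Yes

E[busy U wait]: least fixpoint, start Z0 = Sat(wait) = {Grant, Err, Init}, add states in Sat(busy) with some successor in Z. Already a fixed point.
Sat(E[busy U wait]) = {Grant, Err, Init}
Grant ∈ Sat(E[busy U wait]) = {Grant, Err, Init}, so the formula holds at Grant.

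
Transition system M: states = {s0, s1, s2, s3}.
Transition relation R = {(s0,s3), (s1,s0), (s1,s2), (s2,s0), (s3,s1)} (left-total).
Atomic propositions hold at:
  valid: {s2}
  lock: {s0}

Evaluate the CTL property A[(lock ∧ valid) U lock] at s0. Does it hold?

Yes

Sat(lock ∧ valid) = ∅
A[(lock ∧ valid) U lock]: least fixpoint, start Z0 = Sat(lock) = {s0}, add states in Sat(lock ∧ valid) with every successor in Z. Already a fixed point.
Sat(A[(lock ∧ valid) U lock]) = {s0}
s0 ∈ Sat(A[(lock ∧ valid) U lock]) = {s0}, so the formula holds at s0.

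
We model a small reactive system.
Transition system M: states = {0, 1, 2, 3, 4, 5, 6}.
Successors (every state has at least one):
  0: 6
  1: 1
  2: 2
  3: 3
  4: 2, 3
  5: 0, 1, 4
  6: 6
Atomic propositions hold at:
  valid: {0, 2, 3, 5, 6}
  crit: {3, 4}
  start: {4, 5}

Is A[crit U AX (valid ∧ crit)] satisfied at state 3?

Sat(valid ∧ crit) = {3}
Sat(AX (valid ∧ crit)) = {s : every successor in {3}} = {3}
A[crit U AX (valid ∧ crit)]: least fixpoint, start Z0 = Sat(AX (valid ∧ crit)) = {3}, add states in Sat(crit) with every successor in Z. Already a fixed point.
Sat(A[crit U AX (valid ∧ crit)]) = {3}
3 ∈ Sat(A[crit U AX (valid ∧ crit)]) = {3}, so the formula holds at 3.

Yes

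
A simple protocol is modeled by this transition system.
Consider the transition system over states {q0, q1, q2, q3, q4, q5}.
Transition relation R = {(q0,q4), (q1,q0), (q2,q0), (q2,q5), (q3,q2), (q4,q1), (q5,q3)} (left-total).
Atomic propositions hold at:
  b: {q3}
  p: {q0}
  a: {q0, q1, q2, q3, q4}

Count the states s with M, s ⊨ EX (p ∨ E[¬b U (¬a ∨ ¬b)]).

Sat(¬b) = {q0, q1, q2, q4, q5}
Sat(¬a) = {q5}
Sat(¬a ∨ ¬b) = {q0, q1, q2, q4, q5}
E[¬b U (¬a ∨ ¬b)]: least fixpoint, start Z0 = Sat((¬a ∨ ¬b)) = {q0, q1, q2, q4, q5}, add states in Sat(¬b) with some successor in Z. Already a fixed point.
Sat(E[¬b U (¬a ∨ ¬b)]) = {q0, q1, q2, q4, q5}
Sat(p ∨ E[¬b U (¬a ∨ ¬b)]) = {q0, q1, q2, q4, q5}
Sat(EX (p ∨ E[¬b U (¬a ∨ ¬b)])) = {s : some successor in {q0, q1, q2, q4, q5}} = {q0, q1, q2, q3, q4}
|Sat(EX (p ∨ E[¬b U (¬a ∨ ¬b)]))| = |{q0, q1, q2, q3, q4}| = 5.

5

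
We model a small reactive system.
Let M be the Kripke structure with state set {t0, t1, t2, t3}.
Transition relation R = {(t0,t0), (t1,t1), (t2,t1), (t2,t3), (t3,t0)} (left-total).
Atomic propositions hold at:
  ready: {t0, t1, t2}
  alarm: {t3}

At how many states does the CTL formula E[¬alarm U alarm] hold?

Sat(¬alarm) = {t0, t1, t2}
E[¬alarm U alarm]: least fixpoint, start Z0 = Sat(alarm) = {t3}, add states in Sat(¬alarm) with some successor in Z. Z1 = {t2, t3}; fixed.
Sat(E[¬alarm U alarm]) = {t2, t3}
|Sat(E[¬alarm U alarm])| = |{t2, t3}| = 2.

2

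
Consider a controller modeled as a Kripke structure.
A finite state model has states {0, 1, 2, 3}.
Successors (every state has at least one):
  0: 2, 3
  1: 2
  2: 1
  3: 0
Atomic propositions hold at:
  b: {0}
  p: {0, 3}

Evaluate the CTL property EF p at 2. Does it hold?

No

EF p: least fixpoint, start Z0 = {0, 3}, add states with some successor in Z. Already a fixed point.
Sat(EF p) = {0, 3}
2 ∉ Sat(EF p) = {0, 3}, so the formula does not hold at 2.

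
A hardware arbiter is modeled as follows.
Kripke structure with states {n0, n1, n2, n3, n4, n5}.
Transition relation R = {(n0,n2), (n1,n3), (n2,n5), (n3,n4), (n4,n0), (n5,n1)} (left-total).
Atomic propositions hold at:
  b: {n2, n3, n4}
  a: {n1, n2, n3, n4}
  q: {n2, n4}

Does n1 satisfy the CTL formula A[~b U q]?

Sat(~b) = {n0, n1, n5}
A[~b U q]: least fixpoint, start Z0 = Sat(q) = {n2, n4}, add states in Sat(~b) with every successor in Z. Z1 = {n0, n2, n4}; fixed.
Sat(A[~b U q]) = {n0, n2, n4}
n1 ∉ Sat(A[~b U q]) = {n0, n2, n4}, so the formula does not hold at n1.

No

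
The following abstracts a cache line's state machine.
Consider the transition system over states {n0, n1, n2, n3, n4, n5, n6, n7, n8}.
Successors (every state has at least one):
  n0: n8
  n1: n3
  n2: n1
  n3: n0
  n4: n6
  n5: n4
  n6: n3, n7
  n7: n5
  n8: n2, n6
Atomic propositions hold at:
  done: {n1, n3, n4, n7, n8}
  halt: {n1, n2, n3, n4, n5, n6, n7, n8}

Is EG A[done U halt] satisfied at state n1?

A[done U halt]: least fixpoint, start Z0 = Sat(halt) = {n1, n2, n3, n4, n5, n6, n7, n8}, add states in Sat(done) with every successor in Z. Already a fixed point.
Sat(A[done U halt]) = {n1, n2, n3, n4, n5, n6, n7, n8}
EG A[done U halt]: greatest fixpoint, start Z0 = {n1, n2, n3, n4, n5, n6, n7, n8}, keep only states in Sat with some successor in Z. Z1 = {n1, n2, n4, n5, n6, n7, n8}; Z2 = {n2, n4, n5, n6, n7, n8}; Z3 = {n4, n5, n6, n7, n8}; fixed.
Sat(EG A[done U halt]) = {n4, n5, n6, n7, n8}
n1 ∉ Sat(EG A[done U halt]) = {n4, n5, n6, n7, n8}, so the formula does not hold at n1.

No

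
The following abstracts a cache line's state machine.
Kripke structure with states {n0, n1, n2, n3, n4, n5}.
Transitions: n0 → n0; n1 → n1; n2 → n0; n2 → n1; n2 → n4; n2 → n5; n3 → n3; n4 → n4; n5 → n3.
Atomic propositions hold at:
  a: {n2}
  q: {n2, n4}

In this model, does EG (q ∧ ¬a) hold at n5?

No

Sat(¬a) = {n0, n1, n3, n4, n5}
Sat(q ∧ ¬a) = {n4}
EG (q ∧ ¬a): greatest fixpoint, start Z0 = {n4}, keep only states in Sat with some successor in Z. Already a fixed point.
Sat(EG (q ∧ ¬a)) = {n4}
n5 ∉ Sat(EG (q ∧ ¬a)) = {n4}, so the formula does not hold at n5.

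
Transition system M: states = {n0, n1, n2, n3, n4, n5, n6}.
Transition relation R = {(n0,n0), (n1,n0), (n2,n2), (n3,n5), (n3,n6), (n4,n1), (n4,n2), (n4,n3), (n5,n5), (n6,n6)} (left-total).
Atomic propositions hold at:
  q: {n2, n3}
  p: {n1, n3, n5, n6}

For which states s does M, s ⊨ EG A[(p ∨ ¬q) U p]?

Sat(¬q) = {n0, n1, n4, n5, n6}
Sat(p ∨ ¬q) = {n0, n1, n3, n4, n5, n6}
A[(p ∨ ¬q) U p]: least fixpoint, start Z0 = Sat(p) = {n1, n3, n5, n6}, add states in Sat(p ∨ ¬q) with every successor in Z. Already a fixed point.
Sat(A[(p ∨ ¬q) U p]) = {n1, n3, n5, n6}
EG A[(p ∨ ¬q) U p]: greatest fixpoint, start Z0 = {n1, n3, n5, n6}, keep only states in Sat with some successor in Z. Z1 = {n3, n5, n6}; fixed.
Sat(EG A[(p ∨ ¬q) U p]) = {n3, n5, n6}

{n3, n5, n6}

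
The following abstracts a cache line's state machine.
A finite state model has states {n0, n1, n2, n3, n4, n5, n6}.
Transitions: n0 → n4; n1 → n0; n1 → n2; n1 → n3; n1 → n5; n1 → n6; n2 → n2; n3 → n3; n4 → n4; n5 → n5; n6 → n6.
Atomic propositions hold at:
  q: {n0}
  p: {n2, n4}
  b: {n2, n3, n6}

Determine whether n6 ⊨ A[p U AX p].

Sat(AX p) = {s : every successor in {n2, n4}} = {n0, n2, n4}
A[p U AX p]: least fixpoint, start Z0 = Sat(AX p) = {n0, n2, n4}, add states in Sat(p) with every successor in Z. Already a fixed point.
Sat(A[p U AX p]) = {n0, n2, n4}
n6 ∉ Sat(A[p U AX p]) = {n0, n2, n4}, so the formula does not hold at n6.

No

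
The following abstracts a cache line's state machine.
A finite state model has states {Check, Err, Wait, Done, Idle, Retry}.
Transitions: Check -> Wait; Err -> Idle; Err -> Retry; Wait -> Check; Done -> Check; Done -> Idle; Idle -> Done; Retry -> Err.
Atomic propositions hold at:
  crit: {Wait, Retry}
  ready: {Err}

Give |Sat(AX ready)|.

Sat(AX ready) = {s : every successor in {Err}} = {Retry}
|Sat(AX ready)| = |{Retry}| = 1.

1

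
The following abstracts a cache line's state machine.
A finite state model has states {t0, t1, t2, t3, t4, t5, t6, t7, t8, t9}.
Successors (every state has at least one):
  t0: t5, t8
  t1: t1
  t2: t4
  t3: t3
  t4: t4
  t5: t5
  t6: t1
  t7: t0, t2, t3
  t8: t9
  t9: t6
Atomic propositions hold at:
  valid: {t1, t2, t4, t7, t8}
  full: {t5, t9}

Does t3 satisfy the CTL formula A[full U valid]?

A[full U valid]: least fixpoint, start Z0 = Sat(valid) = {t1, t2, t4, t7, t8}, add states in Sat(full) with every successor in Z. Already a fixed point.
Sat(A[full U valid]) = {t1, t2, t4, t7, t8}
t3 ∉ Sat(A[full U valid]) = {t1, t2, t4, t7, t8}, so the formula does not hold at t3.

No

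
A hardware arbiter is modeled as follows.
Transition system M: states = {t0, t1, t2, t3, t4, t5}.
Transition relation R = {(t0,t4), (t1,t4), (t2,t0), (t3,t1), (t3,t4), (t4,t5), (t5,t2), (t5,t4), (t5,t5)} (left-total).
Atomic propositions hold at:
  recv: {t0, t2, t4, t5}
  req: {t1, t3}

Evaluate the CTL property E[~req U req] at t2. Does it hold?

No

Sat(~req) = {t0, t2, t4, t5}
E[~req U req]: least fixpoint, start Z0 = Sat(req) = {t1, t3}, add states in Sat(~req) with some successor in Z. Already a fixed point.
Sat(E[~req U req]) = {t1, t3}
t2 ∉ Sat(E[~req U req]) = {t1, t3}, so the formula does not hold at t2.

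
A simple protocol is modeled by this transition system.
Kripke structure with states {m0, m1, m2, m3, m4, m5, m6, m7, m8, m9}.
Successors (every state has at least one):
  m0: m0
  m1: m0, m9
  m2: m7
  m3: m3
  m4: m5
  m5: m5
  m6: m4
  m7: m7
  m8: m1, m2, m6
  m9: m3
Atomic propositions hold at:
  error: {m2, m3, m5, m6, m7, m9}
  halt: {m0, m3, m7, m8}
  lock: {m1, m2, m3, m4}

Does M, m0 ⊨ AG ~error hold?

Sat(~error) = {m0, m1, m4, m8}
AG ~error: greatest fixpoint, start Z0 = {m0, m1, m4, m8}, keep only states in Sat with every successor in Z. Z1 = {m0}; fixed.
Sat(AG ~error) = {m0}
m0 ∈ Sat(AG ~error) = {m0}, so the formula holds at m0.

Yes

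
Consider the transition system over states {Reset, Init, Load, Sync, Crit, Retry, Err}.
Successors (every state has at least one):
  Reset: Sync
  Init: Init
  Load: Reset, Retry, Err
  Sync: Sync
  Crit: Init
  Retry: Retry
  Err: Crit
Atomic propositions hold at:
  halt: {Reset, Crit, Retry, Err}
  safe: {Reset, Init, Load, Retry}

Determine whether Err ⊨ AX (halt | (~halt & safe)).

Yes

Sat(~halt) = {Init, Load, Sync}
Sat(~halt & safe) = {Init, Load}
Sat(halt | (~halt & safe)) = {Reset, Init, Load, Crit, Retry, Err}
Sat(AX (halt | (~halt & safe))) = {s : every successor in {Reset, Init, Load, Crit, Retry, Err}} = {Init, Load, Crit, Retry, Err}
Err ∈ Sat(AX (halt | (~halt & safe))) = {Init, Load, Crit, Retry, Err}, so the formula holds at Err.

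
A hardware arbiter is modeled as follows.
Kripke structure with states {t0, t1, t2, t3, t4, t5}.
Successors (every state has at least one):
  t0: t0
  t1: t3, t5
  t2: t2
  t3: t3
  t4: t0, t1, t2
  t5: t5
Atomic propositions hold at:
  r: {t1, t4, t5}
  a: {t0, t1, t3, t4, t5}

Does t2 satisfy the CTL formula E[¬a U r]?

Sat(¬a) = {t2}
E[¬a U r]: least fixpoint, start Z0 = Sat(r) = {t1, t4, t5}, add states in Sat(¬a) with some successor in Z. Already a fixed point.
Sat(E[¬a U r]) = {t1, t4, t5}
t2 ∉ Sat(E[¬a U r]) = {t1, t4, t5}, so the formula does not hold at t2.

No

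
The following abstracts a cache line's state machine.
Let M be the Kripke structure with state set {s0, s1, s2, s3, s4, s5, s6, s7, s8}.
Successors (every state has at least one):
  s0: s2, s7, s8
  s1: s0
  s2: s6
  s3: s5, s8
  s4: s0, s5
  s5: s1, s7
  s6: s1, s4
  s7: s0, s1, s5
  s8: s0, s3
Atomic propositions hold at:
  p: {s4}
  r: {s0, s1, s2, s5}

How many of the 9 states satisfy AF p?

AF p: least fixpoint, start Z0 = {s4}, add states with every successor in Z. Already a fixed point.
Sat(AF p) = {s4}
|Sat(AF p)| = |{s4}| = 1.

1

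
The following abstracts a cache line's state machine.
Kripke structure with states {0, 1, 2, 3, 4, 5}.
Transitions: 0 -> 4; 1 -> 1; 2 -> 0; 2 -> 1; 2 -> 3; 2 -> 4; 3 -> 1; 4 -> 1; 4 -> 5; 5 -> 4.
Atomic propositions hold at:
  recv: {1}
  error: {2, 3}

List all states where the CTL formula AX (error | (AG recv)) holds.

AG recv: greatest fixpoint, start Z0 = {1}, keep only states in Sat with every successor in Z. Already a fixed point.
Sat(AG recv) = {1}
Sat(error | (AG recv)) = {1, 2, 3}
Sat(AX (error | (AG recv))) = {s : every successor in {1, 2, 3}} = {1, 3}

{1, 3}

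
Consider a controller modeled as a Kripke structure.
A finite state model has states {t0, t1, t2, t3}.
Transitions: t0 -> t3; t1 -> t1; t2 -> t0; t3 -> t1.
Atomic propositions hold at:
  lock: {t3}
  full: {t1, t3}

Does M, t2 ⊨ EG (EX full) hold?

No

Sat(EX full) = {s : some successor in {t1, t3}} = {t0, t1, t3}
EG (EX full): greatest fixpoint, start Z0 = {t0, t1, t3}, keep only states in Sat with some successor in Z. Already a fixed point.
Sat(EG (EX full)) = {t0, t1, t3}
t2 ∉ Sat(EG (EX full)) = {t0, t1, t3}, so the formula does not hold at t2.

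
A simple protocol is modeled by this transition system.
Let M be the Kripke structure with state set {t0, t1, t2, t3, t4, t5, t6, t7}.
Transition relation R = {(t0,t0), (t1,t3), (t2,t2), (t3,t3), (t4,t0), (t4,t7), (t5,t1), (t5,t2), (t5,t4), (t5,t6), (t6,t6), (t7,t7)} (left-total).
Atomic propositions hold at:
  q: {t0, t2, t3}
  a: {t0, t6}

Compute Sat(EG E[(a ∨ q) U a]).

{t0, t6}

Sat(a ∨ q) = {t0, t2, t3, t6}
E[(a ∨ q) U a]: least fixpoint, start Z0 = Sat(a) = {t0, t6}, add states in Sat(a ∨ q) with some successor in Z. Already a fixed point.
Sat(E[(a ∨ q) U a]) = {t0, t6}
EG E[(a ∨ q) U a]: greatest fixpoint, start Z0 = {t0, t6}, keep only states in Sat with some successor in Z. Already a fixed point.
Sat(EG E[(a ∨ q) U a]) = {t0, t6}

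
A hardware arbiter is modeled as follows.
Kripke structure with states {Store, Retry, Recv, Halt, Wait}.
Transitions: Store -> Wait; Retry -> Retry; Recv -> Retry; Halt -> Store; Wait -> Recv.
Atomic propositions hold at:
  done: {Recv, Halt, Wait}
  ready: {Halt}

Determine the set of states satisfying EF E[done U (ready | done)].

Sat(ready | done) = {Recv, Halt, Wait}
E[done U (ready | done)]: least fixpoint, start Z0 = Sat((ready | done)) = {Recv, Halt, Wait}, add states in Sat(done) with some successor in Z. Already a fixed point.
Sat(E[done U (ready | done)]) = {Recv, Halt, Wait}
EF E[done U (ready | done)]: least fixpoint, start Z0 = {Recv, Halt, Wait}, add states with some successor in Z. Z1 = {Store, Recv, Halt, Wait}; fixed.
Sat(EF E[done U (ready | done)]) = {Store, Recv, Halt, Wait}

{Store, Recv, Halt, Wait}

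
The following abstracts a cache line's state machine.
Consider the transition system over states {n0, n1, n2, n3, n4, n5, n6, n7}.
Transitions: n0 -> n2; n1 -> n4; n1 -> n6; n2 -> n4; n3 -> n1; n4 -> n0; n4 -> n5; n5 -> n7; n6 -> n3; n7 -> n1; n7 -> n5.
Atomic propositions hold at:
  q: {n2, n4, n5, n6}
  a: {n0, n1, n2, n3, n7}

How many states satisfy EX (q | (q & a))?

Sat(q & a) = {n2}
Sat(q | (q & a)) = {n2, n4, n5, n6}
Sat(EX (q | (q & a))) = {s : some successor in {n2, n4, n5, n6}} = {n0, n1, n2, n4, n7}
|Sat(EX (q | (q & a)))| = |{n0, n1, n2, n4, n7}| = 5.

5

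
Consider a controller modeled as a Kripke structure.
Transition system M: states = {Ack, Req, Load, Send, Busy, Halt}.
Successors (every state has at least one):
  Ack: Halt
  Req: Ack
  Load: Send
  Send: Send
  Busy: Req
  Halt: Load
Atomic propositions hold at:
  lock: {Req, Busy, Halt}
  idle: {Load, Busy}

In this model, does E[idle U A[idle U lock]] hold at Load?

A[idle U lock]: least fixpoint, start Z0 = Sat(lock) = {Req, Busy, Halt}, add states in Sat(idle) with every successor in Z. Already a fixed point.
Sat(A[idle U lock]) = {Req, Busy, Halt}
E[idle U A[idle U lock]]: least fixpoint, start Z0 = Sat(A[idle U lock]) = {Req, Busy, Halt}, add states in Sat(idle) with some successor in Z. Already a fixed point.
Sat(E[idle U A[idle U lock]]) = {Req, Busy, Halt}
Load ∉ Sat(E[idle U A[idle U lock]]) = {Req, Busy, Halt}, so the formula does not hold at Load.

No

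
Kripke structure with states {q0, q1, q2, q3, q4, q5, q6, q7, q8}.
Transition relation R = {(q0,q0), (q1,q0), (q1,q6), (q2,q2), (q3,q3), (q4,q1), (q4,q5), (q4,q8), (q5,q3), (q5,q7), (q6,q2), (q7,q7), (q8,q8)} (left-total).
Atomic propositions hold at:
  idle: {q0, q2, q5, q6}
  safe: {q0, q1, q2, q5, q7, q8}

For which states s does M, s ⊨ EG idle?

{q0, q2, q6}

EG idle: greatest fixpoint, start Z0 = {q0, q2, q5, q6}, keep only states in Sat with some successor in Z. Z1 = {q0, q2, q6}; fixed.
Sat(EG idle) = {q0, q2, q6}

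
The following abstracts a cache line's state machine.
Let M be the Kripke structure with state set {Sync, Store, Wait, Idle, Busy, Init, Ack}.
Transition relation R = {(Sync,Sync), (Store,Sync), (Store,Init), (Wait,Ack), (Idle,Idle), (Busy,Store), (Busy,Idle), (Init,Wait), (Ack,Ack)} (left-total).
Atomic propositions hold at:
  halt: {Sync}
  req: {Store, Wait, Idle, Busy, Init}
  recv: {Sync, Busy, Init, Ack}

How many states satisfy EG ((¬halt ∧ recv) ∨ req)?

6

Sat(¬halt) = {Store, Wait, Idle, Busy, Init, Ack}
Sat(¬halt ∧ recv) = {Busy, Init, Ack}
Sat((¬halt ∧ recv) ∨ req) = {Store, Wait, Idle, Busy, Init, Ack}
EG ((¬halt ∧ recv) ∨ req): greatest fixpoint, start Z0 = {Store, Wait, Idle, Busy, Init, Ack}, keep only states in Sat with some successor in Z. Already a fixed point.
Sat(EG ((¬halt ∧ recv) ∨ req)) = {Store, Wait, Idle, Busy, Init, Ack}
|Sat(EG ((¬halt ∧ recv) ∨ req))| = |{Store, Wait, Idle, Busy, Init, Ack}| = 6.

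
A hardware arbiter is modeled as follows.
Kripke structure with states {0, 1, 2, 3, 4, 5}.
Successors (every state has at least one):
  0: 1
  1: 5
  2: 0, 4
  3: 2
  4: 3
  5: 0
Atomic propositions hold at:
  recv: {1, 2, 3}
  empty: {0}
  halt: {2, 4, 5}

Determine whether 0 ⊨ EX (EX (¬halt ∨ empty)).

No

Sat(¬halt) = {0, 1, 3}
Sat(¬halt ∨ empty) = {0, 1, 3}
Sat(EX (¬halt ∨ empty)) = {s : some successor in {0, 1, 3}} = {0, 2, 4, 5}
Sat(EX (EX (¬halt ∨ empty))) = {s : some successor in {0, 2, 4, 5}} = {1, 2, 3, 5}
0 ∉ Sat(EX (EX (¬halt ∨ empty))) = {1, 2, 3, 5}, so the formula does not hold at 0.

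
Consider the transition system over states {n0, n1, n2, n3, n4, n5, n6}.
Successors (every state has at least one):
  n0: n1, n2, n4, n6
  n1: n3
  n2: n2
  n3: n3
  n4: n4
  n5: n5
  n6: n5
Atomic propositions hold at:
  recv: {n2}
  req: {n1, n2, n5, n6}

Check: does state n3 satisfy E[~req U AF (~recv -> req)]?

No

Sat(~req) = {n0, n3, n4}
Sat(~recv) = {n0, n1, n3, n4, n5, n6}
Sat(~recv -> req) = {n1, n2, n5, n6}
AF (~recv -> req): least fixpoint, start Z0 = {n1, n2, n5, n6}, add states with every successor in Z. Already a fixed point.
Sat(AF (~recv -> req)) = {n1, n2, n5, n6}
E[~req U AF (~recv -> req)]: least fixpoint, start Z0 = Sat(AF (~recv -> req)) = {n1, n2, n5, n6}, add states in Sat(~req) with some successor in Z. Z1 = {n0, n1, n2, n5, n6}; fixed.
Sat(E[~req U AF (~recv -> req)]) = {n0, n1, n2, n5, n6}
n3 ∉ Sat(E[~req U AF (~recv -> req)]) = {n0, n1, n2, n5, n6}, so the formula does not hold at n3.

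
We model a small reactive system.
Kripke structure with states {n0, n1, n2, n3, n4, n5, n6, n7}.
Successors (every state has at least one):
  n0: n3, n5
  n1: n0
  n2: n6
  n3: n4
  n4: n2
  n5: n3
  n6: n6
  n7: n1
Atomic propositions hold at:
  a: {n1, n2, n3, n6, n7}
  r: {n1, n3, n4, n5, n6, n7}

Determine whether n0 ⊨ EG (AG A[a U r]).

A[a U r]: least fixpoint, start Z0 = Sat(r) = {n1, n3, n4, n5, n6, n7}, add states in Sat(a) with every successor in Z. Z1 = {n1, n2, n3, n4, n5, n6, n7}; fixed.
Sat(A[a U r]) = {n1, n2, n3, n4, n5, n6, n7}
AG A[a U r]: greatest fixpoint, start Z0 = {n1, n2, n3, n4, n5, n6, n7}, keep only states in Sat with every successor in Z. Z1 = {n2, n3, n4, n5, n6, n7}; Z2 = {n2, n3, n4, n5, n6}; fixed.
Sat(AG A[a U r]) = {n2, n3, n4, n5, n6}
EG (AG A[a U r]): greatest fixpoint, start Z0 = {n2, n3, n4, n5, n6}, keep only states in Sat with some successor in Z. Already a fixed point.
Sat(EG (AG A[a U r])) = {n2, n3, n4, n5, n6}
n0 ∉ Sat(EG (AG A[a U r])) = {n2, n3, n4, n5, n6}, so the formula does not hold at n0.

No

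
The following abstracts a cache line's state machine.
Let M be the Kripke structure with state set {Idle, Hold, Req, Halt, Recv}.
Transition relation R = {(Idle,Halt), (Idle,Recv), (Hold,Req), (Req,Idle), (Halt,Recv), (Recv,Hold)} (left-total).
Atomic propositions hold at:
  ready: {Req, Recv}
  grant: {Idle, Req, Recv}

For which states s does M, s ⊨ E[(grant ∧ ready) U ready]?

{Req, Recv}

Sat(grant ∧ ready) = {Req, Recv}
E[(grant ∧ ready) U ready]: least fixpoint, start Z0 = Sat(ready) = {Req, Recv}, add states in Sat(grant ∧ ready) with some successor in Z. Already a fixed point.
Sat(E[(grant ∧ ready) U ready]) = {Req, Recv}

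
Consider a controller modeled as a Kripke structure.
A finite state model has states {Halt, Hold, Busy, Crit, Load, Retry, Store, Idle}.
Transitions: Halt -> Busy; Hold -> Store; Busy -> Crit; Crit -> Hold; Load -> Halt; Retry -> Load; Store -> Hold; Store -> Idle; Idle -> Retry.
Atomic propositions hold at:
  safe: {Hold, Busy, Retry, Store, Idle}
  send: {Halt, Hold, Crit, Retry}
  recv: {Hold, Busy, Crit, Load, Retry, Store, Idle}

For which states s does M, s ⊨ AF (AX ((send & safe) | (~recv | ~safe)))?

Sat(send & safe) = {Hold, Retry}
Sat(~recv) = {Halt}
Sat(~safe) = {Halt, Crit, Load}
Sat(~recv | ~safe) = {Halt, Crit, Load}
Sat((send & safe) | (~recv | ~safe)) = {Halt, Hold, Crit, Load, Retry}
Sat(AX ((send & safe) | (~recv | ~safe))) = {s : every successor in {Halt, Hold, Crit, Load, Retry}} = {Busy, Crit, Load, Retry, Idle}
AF (AX ((send & safe) | (~recv | ~safe))): least fixpoint, start Z0 = {Busy, Crit, Load, Retry, Idle}, add states with every successor in Z. Z1 = {Halt, Busy, Crit, Load, Retry, Idle}; fixed.
Sat(AF (AX ((send & safe) | (~recv | ~safe)))) = {Halt, Busy, Crit, Load, Retry, Idle}

{Halt, Busy, Crit, Load, Retry, Idle}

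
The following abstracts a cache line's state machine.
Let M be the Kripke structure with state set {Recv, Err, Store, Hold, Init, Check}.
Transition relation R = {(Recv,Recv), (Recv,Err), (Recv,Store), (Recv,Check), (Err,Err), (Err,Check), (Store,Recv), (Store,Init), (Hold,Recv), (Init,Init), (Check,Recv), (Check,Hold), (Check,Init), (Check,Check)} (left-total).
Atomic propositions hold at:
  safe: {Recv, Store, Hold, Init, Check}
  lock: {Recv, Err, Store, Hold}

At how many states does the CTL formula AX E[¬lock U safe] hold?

4

Sat(¬lock) = {Init, Check}
E[¬lock U safe]: least fixpoint, start Z0 = Sat(safe) = {Recv, Store, Hold, Init, Check}, add states in Sat(¬lock) with some successor in Z. Already a fixed point.
Sat(E[¬lock U safe]) = {Recv, Store, Hold, Init, Check}
Sat(AX E[¬lock U safe]) = {s : every successor in {Recv, Store, Hold, Init, Check}} = {Store, Hold, Init, Check}
|Sat(AX E[¬lock U safe])| = |{Store, Hold, Init, Check}| = 4.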